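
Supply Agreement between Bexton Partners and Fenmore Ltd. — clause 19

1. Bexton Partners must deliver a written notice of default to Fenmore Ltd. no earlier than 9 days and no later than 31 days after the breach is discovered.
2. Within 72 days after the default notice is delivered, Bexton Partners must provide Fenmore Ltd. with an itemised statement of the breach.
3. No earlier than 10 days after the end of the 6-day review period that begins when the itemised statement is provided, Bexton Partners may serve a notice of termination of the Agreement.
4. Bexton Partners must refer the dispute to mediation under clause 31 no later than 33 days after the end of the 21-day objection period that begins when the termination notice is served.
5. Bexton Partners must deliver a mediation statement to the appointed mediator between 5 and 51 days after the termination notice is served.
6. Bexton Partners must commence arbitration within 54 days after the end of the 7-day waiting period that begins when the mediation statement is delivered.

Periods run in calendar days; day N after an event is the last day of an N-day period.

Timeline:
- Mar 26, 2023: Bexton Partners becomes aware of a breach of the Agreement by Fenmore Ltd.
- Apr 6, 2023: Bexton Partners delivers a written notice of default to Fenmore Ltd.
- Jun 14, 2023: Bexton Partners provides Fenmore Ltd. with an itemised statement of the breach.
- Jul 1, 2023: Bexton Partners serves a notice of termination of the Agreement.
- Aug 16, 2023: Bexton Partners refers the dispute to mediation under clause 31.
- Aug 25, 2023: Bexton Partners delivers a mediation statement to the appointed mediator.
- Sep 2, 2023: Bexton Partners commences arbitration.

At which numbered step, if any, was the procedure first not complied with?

Step 5

(1) the permitted window runs from Mar 26, 2023 + 9 = Apr 4, 2023 to Mar 26, 2023 + 31 = Apr 26, 2023; done Apr 6, 2023 — within the window.
(2) due by Apr 6, 2023 + 72 days = Jun 17, 2023; done Jun 14, 2023 — timely.
(3) permitted from Jun 20, 2023 + 10 days = Jun 30, 2023 onward; done Jul 1, 2023, after the minimum wait.
(4) due by Jul 22, 2023 + 33 days = Aug 24, 2023; done Aug 16, 2023 — timely.
(5) the permitted window runs from Jul 1, 2023 + 5 = Jul 6, 2023 to Jul 1, 2023 + 51 = Aug 21, 2023; done Aug 25, 2023 — 4 days after the window closed.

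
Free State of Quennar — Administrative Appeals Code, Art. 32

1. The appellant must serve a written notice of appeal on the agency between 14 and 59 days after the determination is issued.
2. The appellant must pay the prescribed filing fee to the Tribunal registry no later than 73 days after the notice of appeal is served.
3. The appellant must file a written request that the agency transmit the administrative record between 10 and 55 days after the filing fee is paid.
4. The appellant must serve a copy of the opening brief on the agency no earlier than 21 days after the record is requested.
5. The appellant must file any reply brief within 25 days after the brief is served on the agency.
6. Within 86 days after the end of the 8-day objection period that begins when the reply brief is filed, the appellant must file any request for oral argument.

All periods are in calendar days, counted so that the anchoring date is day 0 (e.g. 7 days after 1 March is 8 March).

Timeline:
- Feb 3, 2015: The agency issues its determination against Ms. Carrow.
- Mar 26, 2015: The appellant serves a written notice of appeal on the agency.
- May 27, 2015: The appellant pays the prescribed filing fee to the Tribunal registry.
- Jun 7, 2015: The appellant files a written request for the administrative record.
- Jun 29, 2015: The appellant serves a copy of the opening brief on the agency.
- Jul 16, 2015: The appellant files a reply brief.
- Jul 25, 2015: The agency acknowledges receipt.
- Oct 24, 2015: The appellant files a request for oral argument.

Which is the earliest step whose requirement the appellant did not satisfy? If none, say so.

Step 1 — 14 and 59 days from Feb 3, 2015 (when the determination is issued) are Feb 17, 2015 and Apr 3, 2015 respectively; Mar 26, 2015 falls inside that range.
Step 2 — counting 73 days from Mar 26, 2015 (when the notice of appeal is served) gives a deadline of Jun 7, 2015; May 27, 2015 is within that limit.
Step 3 — 10 and 55 days from May 27, 2015 (when the filing fee is paid) are Jun 6, 2015 and Jul 21, 2015 respectively; Jun 7, 2015 falls inside that range.
Step 4 — must wait 21 days from Jun 7, 2015 (when the record is requested), so not before Jun 28, 2015; done Jun 29, 2015 — permitted.
Step 5 — counting 25 days from Jun 29, 2015 (when the brief is served on the agency) gives a deadline of Jul 24, 2015; Jul 16, 2015 is within that limit.
Step 6 — counting 86 days from Jul 24, 2015 (end of the 8-day objection period, which began when the reply brief is filed on Jul 16, 2015) gives a deadline of Oct 18, 2015; not done until Oct 24, 2015, 6 days after the deadline.
The analysis stops there.

Step 6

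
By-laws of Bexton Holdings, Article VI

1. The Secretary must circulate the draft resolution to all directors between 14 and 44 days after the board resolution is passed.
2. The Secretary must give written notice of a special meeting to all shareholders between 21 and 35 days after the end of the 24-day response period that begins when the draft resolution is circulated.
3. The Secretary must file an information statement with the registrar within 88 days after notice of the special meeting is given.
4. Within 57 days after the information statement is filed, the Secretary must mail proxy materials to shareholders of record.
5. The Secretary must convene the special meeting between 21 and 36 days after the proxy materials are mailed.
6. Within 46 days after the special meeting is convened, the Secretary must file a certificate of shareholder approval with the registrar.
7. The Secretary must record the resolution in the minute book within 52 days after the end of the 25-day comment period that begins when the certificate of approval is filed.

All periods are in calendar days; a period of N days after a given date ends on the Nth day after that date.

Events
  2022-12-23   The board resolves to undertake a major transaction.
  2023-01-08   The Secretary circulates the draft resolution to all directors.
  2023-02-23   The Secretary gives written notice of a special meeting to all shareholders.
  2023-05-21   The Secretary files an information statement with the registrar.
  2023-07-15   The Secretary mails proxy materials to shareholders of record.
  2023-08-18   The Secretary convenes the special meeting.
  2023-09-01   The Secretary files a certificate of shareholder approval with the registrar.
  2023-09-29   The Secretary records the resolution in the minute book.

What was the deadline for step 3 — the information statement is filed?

2023-05-22

Step 3 runs from 2023-02-23, when notice of the special meeting is given. 88 days after 2023-02-23 is 2023-05-22.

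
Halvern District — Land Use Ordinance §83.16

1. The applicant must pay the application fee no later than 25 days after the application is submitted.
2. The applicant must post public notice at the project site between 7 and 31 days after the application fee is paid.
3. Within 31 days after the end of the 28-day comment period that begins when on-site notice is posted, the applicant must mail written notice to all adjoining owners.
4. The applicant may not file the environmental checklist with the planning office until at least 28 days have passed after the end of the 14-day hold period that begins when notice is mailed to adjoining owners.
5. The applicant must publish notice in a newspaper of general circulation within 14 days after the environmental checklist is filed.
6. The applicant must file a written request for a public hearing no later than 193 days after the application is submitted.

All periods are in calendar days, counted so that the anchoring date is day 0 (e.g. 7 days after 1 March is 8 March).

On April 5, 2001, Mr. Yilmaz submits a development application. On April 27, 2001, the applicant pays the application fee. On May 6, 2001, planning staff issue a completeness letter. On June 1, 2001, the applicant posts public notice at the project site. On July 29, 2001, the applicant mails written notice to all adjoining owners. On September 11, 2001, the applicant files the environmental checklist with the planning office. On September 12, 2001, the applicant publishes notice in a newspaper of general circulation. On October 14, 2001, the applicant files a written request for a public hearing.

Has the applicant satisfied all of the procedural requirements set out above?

(1) due by April 5, 2001 + 25 days = April 30, 2001; done April 27, 2001 — timely.
(2) the permitted window runs from April 27, 2001 + 7 = May 4, 2001 to April 27, 2001 + 31 = May 28, 2001; June 1, 2001 is 4 days past the end of the window.

No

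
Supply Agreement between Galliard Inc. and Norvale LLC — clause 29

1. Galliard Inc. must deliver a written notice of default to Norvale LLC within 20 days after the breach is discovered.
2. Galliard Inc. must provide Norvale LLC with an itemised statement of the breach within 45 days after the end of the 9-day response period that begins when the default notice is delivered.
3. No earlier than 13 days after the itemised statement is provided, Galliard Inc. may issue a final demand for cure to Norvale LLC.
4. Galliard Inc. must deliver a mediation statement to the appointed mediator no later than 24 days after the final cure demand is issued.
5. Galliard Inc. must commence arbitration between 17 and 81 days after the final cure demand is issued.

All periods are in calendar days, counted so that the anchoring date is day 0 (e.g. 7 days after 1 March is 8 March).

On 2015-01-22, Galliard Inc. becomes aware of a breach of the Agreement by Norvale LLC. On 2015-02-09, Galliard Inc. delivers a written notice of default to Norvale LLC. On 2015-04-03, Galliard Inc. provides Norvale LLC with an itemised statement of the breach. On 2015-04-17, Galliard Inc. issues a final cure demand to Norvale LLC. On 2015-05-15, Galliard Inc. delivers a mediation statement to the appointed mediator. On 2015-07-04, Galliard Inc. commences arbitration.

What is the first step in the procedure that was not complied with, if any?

(1) due by 2015-01-22 + 20 days = 2015-02-11; completed 2015-02-09, before the deadline.
(2) due by 2015-02-18 + 45 days = 2015-04-04; done 2015-04-03 — timely.
(3) permitted from 2015-04-03 + 13 days = 2015-04-16 onward; done 2015-04-17 — permitted.
(4) due by 2015-04-17 + 24 days = 2015-05-11; done 2015-05-15 — 4 days late.

Step 4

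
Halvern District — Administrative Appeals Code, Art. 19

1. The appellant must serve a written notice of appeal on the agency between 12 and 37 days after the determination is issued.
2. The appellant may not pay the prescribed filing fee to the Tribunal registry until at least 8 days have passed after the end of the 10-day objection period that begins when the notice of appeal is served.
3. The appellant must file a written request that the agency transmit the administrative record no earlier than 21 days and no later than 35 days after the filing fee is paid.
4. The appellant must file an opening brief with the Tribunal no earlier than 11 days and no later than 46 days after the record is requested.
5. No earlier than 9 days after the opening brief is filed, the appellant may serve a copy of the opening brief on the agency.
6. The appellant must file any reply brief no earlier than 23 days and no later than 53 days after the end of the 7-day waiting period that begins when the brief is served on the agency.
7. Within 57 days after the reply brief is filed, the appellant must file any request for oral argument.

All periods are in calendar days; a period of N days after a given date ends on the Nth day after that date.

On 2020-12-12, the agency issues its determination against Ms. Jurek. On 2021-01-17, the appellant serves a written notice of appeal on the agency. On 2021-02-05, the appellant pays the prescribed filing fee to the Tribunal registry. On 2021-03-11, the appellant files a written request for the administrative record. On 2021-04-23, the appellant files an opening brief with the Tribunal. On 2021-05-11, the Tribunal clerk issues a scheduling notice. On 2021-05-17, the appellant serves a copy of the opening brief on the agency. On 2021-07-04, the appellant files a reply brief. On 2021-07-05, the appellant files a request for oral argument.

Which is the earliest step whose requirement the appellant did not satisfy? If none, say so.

None — every step was satisfied

Step 1: the window is 12–37 days after 2020-12-12 (when the determination is issued), so 2020-12-24 through 2021-01-18; done 2021-01-17 — within the window.
Step 2: the earliest permitted date is 8 days after 2021-01-27 (end of the 10-day objection period, which began when the notice of appeal is served on 2021-01-17), i.e. 2021-02-04; 2021-02-05 is on or after that date.
Step 3: the window is 21–35 days after 2021-02-05 (when the filing fee is paid), so 2021-02-26 through 2021-03-12; done 2021-03-11 — within the window.
Step 4: the window is 11–46 days after 2021-03-11 (when the record is requested), so 2021-03-22 through 2021-04-26; done 2021-04-23, which is between those dates.
Step 5: the earliest permitted date is 9 days after 2021-04-23 (when the opening brief is filed), i.e. 2021-05-02; 2021-05-17 is on or after that date.
Step 6: the window is 23–53 days after 2021-05-24 (end of the 7-day waiting period, which began when the brief is served on the agency on 2021-05-17), so 2021-06-16 through 2021-07-16; 2021-07-04 falls inside that range.
Step 7: 57 days after 2021-07-04 (when the reply brief is filed) is 2021-08-30; completed 2021-07-05, before the deadline.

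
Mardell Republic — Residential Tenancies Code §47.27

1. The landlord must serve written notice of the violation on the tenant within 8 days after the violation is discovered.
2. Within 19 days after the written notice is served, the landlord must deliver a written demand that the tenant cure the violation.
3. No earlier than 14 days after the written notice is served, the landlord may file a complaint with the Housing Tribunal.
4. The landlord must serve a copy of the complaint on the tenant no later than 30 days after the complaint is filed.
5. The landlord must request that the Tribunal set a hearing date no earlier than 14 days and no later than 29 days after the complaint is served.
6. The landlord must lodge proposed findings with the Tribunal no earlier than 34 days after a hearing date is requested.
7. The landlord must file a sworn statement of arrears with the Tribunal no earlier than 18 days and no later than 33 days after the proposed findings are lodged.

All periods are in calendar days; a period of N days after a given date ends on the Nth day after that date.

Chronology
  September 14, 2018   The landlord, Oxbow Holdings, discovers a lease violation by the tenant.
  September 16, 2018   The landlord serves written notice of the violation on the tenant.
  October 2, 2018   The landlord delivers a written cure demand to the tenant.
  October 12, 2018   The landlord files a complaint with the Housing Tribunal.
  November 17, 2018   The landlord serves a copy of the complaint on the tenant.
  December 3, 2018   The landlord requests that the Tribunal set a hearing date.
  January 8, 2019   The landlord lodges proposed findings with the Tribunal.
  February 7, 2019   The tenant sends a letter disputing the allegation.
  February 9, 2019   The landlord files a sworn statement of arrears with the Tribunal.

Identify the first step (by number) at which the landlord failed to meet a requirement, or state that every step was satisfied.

Step 4

(1) due by September 14, 2018 + 8 days = September 22, 2018; done September 16, 2018 — timely.
(2) due by September 16, 2018 + 19 days = October 5, 2018; completed October 2, 2018, before the deadline.
(3) permitted from September 16, 2018 + 14 days = September 30, 2018 onward; done October 12, 2018, after the minimum wait.
(4) due by October 12, 2018 + 30 days = November 11, 2018; not done until November 17, 2018, 6 days after the deadline.
The procedure was therefore not followed at step 4.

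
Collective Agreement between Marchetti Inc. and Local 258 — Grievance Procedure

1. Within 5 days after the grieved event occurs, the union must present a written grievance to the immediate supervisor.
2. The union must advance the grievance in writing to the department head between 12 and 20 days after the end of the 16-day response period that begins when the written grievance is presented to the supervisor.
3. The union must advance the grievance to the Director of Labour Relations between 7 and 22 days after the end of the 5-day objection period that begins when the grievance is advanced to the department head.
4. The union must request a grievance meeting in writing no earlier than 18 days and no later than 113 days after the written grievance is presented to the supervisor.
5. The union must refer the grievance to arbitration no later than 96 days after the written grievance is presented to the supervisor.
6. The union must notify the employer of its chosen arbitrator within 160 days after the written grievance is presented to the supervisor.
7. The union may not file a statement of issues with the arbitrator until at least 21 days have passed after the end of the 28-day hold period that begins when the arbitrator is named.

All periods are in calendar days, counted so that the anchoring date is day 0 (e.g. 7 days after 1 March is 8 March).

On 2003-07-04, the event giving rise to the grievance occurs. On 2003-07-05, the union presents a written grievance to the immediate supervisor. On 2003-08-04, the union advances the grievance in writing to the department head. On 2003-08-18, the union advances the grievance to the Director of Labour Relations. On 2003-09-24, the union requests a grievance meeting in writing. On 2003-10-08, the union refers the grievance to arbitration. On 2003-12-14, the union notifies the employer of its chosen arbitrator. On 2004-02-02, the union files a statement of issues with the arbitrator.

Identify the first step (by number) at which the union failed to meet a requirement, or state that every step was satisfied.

(1) due by 2003-07-04 + 5 days = 2003-07-09; done 2003-07-05 — timely.
(2) the permitted window runs from 2003-07-21 + 12 = 2003-08-02 to 2003-07-21 + 20 = 2003-08-10; 2003-08-04 falls inside that range.
(3) the permitted window runs from 2003-08-09 + 7 = 2003-08-16 to 2003-08-09 + 22 = 2003-08-31; done 2003-08-18, which is between those dates.
(4) the permitted window runs from 2003-07-05 + 18 = 2003-07-23 to 2003-07-05 + 113 = 2003-10-26; 2003-09-24 falls inside that range.
(5) due by 2003-07-05 + 96 days = 2003-10-09; completed 2003-10-08, before the deadline.
(6) due by 2003-07-05 + 160 days = 2003-12-12; not done until 2003-12-14, 2 days after the deadline.
The procedure was therefore not followed at step 6.

Step 6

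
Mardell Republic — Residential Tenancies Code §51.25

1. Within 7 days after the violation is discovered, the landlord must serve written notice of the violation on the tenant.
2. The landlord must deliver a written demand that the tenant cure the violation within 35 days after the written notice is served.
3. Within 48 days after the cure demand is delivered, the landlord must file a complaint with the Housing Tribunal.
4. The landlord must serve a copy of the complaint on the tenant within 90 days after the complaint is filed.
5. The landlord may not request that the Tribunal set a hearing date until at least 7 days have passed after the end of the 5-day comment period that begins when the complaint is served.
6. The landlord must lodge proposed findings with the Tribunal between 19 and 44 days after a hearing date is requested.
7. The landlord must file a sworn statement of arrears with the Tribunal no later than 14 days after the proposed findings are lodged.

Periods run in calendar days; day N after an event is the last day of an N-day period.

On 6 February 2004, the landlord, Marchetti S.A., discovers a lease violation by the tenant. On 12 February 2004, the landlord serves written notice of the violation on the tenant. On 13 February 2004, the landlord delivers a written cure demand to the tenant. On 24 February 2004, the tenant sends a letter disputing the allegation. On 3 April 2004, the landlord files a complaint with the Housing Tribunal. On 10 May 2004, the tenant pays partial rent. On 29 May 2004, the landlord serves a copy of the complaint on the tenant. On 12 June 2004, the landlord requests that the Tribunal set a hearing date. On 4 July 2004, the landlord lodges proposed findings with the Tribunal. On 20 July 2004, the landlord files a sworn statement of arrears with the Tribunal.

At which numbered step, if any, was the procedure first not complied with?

Step 3

(1) due by 6 February 2004 + 7 days = 13 February 2004; completed 12 February 2004, before the deadline.
(2) due by 12 February 2004 + 35 days = 18 March 2004; done 13 February 2004 — timely.
(3) due by 13 February 2004 + 48 days = 1 April 2004; not done until 3 April 2004, 2 days after the deadline.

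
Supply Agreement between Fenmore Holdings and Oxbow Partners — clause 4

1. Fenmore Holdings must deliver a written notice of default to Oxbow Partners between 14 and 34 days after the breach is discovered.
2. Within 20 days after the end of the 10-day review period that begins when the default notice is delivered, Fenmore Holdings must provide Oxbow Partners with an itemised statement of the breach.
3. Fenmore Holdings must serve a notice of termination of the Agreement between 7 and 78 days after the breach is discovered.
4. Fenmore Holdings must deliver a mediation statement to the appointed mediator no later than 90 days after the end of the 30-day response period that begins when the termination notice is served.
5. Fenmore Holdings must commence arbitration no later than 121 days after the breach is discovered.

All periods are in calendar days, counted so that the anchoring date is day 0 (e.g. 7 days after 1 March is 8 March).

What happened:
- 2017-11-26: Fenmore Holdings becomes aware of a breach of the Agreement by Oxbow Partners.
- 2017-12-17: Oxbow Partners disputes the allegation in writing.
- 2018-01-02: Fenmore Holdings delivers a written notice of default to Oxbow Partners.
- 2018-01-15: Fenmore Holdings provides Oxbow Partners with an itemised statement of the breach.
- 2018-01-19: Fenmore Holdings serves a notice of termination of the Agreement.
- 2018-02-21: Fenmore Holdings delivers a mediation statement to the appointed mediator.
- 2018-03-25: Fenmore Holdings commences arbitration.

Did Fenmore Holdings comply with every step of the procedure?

Step 1 — 14 and 34 days from 2017-11-26 (when the breach is discovered) are 2017-12-10 and 2017-12-30 respectively; done 2018-01-02 — 3 days after the window closed.
The analysis stops there.

No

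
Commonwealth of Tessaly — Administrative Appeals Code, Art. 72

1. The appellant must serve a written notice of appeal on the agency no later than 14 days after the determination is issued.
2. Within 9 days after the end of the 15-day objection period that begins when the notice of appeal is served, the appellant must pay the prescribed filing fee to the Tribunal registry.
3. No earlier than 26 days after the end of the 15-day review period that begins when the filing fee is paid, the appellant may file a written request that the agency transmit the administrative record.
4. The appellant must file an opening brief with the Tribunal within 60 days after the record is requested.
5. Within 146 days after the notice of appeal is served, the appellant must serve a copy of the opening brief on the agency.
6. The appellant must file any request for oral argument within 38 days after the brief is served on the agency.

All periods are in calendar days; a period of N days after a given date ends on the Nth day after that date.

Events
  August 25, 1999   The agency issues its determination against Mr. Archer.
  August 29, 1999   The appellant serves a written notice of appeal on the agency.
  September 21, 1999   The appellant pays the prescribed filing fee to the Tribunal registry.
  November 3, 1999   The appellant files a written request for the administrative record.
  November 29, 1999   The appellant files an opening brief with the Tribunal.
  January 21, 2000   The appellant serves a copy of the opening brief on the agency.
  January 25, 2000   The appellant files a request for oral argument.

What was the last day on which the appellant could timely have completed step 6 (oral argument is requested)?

February 28, 2000

Step 6 runs from January 21, 2000, when the brief is served on the agency. 38 days after January 21, 2000 is February 28, 2000.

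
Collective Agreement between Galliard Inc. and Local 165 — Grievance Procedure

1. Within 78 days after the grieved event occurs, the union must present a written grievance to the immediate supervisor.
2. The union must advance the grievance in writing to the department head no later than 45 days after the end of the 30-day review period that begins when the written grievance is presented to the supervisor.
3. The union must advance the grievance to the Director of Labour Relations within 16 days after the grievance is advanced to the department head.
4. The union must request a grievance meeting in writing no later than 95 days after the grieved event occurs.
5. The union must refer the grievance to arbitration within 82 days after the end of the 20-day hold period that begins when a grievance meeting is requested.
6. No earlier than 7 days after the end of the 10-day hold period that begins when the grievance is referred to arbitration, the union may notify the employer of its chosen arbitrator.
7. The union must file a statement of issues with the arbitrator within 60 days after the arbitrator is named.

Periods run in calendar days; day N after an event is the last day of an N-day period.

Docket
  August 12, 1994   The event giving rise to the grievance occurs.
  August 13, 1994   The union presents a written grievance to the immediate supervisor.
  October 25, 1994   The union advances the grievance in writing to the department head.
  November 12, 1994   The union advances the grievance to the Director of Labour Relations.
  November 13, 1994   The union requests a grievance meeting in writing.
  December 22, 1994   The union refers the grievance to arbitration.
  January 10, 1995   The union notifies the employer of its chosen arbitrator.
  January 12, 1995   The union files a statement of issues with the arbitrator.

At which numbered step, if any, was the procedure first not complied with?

Step 1 — counting 78 days from August 12, 1994 (when the grieved event occurs) gives a deadline of October 29, 1994; done August 13, 1994 — timely.
Step 2 — counting 45 days from September 12, 1994 (end of the 30-day review period, which began when the written grievance is presented to the supervisor on August 13, 1994) gives a deadline of October 27, 1994; October 25, 1994 is within that limit.
Step 3 — counting 16 days from October 25, 1994 (when the grievance is advanced to the department head) gives a deadline of November 10, 1994; not done until November 12, 1994, 2 days after the deadline.

Step 3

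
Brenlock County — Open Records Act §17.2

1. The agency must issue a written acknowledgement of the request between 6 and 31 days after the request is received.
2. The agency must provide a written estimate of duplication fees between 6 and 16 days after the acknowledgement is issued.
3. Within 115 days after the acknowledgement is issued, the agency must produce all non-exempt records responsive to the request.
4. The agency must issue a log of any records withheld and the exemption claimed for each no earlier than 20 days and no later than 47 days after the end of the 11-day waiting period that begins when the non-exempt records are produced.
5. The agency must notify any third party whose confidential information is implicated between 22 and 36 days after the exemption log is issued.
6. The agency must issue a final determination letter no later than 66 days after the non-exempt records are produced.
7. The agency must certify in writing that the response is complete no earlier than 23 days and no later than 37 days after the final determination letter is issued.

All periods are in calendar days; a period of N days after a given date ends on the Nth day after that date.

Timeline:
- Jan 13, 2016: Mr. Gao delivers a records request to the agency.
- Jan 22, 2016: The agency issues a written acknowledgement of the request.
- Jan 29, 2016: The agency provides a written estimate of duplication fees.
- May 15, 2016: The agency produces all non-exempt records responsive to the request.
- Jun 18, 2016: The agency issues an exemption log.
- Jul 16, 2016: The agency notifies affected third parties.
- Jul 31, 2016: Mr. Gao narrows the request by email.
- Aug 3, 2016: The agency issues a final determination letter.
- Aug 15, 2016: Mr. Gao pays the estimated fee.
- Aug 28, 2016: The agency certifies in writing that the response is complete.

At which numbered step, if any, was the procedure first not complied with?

Step 6

Step 1 — 6 and 31 days from Jan 13, 2016 (when the request is received) are Jan 19, 2016 and Feb 13, 2016 respectively; Jan 22, 2016 falls inside that range.
Step 2 — 6 and 16 days from Jan 22, 2016 (when the acknowledgement is issued) are Jan 28, 2016 and Feb 7, 2016 respectively; done Jan 29, 2016 — within the window.
Step 3 — counting 115 days from Jan 22, 2016 (when the acknowledgement is issued) gives a deadline of May 16, 2016; May 15, 2016 is within that limit.
Step 4 — 20 and 47 days from May 26, 2016 (end of the 11-day waiting period, which began when the non-exempt records are produced on May 15, 2016) are Jun 15, 2016 and Jul 12, 2016 respectively; done Jun 18, 2016, which is between those dates.
Step 5 — 22 and 36 days from Jun 18, 2016 (when the exemption log is issued) are Jul 10, 2016 and Jul 24, 2016 respectively; done Jul 16, 2016 — within the window.
Step 6 — counting 66 days from May 15, 2016 (when the non-exempt records are produced) gives a deadline of Jul 20, 2016; not done until Aug 3, 2016, 14 days after the deadline.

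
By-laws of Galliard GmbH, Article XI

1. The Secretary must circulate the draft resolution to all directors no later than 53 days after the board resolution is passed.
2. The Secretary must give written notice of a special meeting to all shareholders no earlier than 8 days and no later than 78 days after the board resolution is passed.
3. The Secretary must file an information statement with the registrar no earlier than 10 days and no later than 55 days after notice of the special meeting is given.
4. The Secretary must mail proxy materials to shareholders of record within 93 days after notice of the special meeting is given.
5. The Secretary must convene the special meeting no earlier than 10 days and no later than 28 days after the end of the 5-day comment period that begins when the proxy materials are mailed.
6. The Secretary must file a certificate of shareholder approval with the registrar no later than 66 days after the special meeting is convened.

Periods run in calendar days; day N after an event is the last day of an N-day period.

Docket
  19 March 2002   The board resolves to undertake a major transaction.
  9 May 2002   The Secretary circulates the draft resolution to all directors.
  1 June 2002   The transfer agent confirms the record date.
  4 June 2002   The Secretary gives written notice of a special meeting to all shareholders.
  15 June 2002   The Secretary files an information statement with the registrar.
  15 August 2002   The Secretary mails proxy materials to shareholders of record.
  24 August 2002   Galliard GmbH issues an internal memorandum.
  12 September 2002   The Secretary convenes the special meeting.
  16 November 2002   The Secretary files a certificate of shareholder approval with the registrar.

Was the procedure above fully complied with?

Yes

(1) due by 19 March 2002 + 53 days = 11 May 2002; completed 9 May 2002, before the deadline.
(2) the permitted window runs from 19 March 2002 + 8 = 27 March 2002 to 19 March 2002 + 78 = 5 June 2002; 4 June 2002 falls inside that range.
(3) the permitted window runs from 4 June 2002 + 10 = 14 June 2002 to 4 June 2002 + 55 = 29 July 2002; 15 June 2002 falls inside that range.
(4) due by 4 June 2002 + 93 days = 5 September 2002; 15 August 2002 is within that limit.
(5) the permitted window runs from 20 August 2002 + 10 = 30 August 2002 to 20 August 2002 + 28 = 17 September 2002; 12 September 2002 falls inside that range.
(6) due by 12 September 2002 + 66 days = 17 November 2002; completed 16 November 2002, before the deadline.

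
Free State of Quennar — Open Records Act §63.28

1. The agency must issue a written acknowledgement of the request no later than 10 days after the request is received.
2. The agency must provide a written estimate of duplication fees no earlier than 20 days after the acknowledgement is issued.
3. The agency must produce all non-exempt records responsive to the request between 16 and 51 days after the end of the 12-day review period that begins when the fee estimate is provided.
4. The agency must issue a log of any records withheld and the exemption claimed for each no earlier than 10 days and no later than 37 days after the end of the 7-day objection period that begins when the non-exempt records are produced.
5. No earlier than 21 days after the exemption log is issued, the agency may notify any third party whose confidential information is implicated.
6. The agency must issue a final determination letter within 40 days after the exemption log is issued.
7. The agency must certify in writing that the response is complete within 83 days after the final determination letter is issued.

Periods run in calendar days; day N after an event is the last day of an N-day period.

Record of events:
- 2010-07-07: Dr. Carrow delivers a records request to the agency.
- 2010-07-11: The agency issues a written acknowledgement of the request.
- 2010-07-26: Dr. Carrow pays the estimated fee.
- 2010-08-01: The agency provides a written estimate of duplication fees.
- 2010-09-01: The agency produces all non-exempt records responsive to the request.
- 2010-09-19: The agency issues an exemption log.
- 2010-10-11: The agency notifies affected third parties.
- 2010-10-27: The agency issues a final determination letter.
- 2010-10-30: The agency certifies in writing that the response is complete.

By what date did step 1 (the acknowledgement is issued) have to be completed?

2010-07-17

Step 1 runs from 2010-07-07, when the request is received. 10 days after 2010-07-07 is 2010-07-17.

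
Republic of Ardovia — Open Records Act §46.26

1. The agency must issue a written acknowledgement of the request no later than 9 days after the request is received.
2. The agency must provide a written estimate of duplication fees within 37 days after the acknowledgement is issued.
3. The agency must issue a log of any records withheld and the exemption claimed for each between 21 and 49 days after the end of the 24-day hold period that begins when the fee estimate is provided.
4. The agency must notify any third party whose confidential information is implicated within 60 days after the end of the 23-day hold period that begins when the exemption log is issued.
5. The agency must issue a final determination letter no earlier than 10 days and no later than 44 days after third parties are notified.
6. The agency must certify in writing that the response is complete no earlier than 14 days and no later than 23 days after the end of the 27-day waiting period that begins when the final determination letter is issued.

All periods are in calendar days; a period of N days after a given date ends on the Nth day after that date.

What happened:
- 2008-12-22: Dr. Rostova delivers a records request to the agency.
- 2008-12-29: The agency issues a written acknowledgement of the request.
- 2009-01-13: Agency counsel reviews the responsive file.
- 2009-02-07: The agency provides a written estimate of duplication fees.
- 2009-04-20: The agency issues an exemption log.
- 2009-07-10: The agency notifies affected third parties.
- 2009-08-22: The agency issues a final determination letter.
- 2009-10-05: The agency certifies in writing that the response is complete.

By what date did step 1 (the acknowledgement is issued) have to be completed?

Step 1 runs from 2008-12-22, when the request is received. 9 days after 2008-12-22 is 2008-12-31.

2008-12-31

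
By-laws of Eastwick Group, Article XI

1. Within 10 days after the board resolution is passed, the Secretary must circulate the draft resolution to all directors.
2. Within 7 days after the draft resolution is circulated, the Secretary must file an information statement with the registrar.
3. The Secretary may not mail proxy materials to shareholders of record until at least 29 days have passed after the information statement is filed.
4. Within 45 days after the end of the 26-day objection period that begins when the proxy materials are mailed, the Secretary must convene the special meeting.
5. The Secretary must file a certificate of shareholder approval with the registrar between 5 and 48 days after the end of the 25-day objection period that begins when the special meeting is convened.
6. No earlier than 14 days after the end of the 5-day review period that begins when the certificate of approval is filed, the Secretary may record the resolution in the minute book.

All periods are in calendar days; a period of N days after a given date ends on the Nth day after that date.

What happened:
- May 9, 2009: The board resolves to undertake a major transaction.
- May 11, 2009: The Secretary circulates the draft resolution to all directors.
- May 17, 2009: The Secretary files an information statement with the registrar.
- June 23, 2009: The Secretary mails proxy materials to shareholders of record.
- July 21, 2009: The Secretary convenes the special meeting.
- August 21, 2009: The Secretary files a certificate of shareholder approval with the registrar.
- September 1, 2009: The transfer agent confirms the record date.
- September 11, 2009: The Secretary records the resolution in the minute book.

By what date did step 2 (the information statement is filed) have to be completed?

Step 2 runs from May 11, 2009, when the draft resolution is circulated. 7 days after May 11, 2009 is May 18, 2009.

May 18, 2009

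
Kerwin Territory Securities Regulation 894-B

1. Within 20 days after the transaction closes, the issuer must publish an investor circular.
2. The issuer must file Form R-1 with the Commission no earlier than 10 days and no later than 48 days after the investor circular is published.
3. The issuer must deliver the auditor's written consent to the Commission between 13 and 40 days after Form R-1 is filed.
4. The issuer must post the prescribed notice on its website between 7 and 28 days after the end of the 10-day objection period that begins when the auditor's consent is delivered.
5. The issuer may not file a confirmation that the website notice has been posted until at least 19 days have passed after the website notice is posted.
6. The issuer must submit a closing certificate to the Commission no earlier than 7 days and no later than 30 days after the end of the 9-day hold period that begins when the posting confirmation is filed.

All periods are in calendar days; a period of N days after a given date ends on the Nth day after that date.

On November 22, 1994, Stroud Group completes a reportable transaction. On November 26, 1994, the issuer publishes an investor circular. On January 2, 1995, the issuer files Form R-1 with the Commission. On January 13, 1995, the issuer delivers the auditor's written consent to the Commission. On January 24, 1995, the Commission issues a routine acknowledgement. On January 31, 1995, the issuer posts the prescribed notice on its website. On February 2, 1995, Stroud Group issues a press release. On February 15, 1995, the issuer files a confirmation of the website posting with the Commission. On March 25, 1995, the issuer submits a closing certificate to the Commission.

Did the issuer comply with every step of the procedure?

(1) due by November 22, 1994 + 20 days = December 12, 1994; November 26, 1994 is within that limit.
(2) the permitted window runs from November 26, 1994 + 10 = December 6, 1994 to November 26, 1994 + 48 = January 13, 1995; done January 2, 1995 — within the window.
(3) the permitted window runs from January 2, 1995 + 13 = January 15, 1995 to January 2, 1995 + 40 = February 11, 1995; done January 13, 1995 — 2 days before the window opened.
The procedure was therefore not followed at step 3.

No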